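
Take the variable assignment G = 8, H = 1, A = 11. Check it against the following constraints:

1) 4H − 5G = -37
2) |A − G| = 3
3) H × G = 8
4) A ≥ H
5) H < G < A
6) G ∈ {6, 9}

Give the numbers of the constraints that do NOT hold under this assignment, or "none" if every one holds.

The assignment fails constraints 1 and 6.

1) 4H − 5G = 4(1) − 5(8) = -36, not -37 — violated.
2) |11 − 8| = 3 — satisfied.
3) H × G = 1 × 8 = 8 — satisfied.
4) A = 11, H = 1; 11 ≥ 1 — satisfied.
5) values 1 < 8 < 11 — satisfied.
6) G = 8 is not in {6, 9} — violated.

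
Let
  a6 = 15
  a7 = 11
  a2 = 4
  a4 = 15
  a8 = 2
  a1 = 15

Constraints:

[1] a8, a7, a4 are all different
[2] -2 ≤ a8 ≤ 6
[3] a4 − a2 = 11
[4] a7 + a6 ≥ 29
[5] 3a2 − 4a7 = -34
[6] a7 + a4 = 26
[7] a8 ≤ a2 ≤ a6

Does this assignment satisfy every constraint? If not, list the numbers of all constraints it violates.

[1] values 2, 11, 15 are pairwise distinct  yes
[2] a8 = 2 lies in [-2, 6]  yes
[3] a4 − a2 = 15 − 4 = 11  yes
[4] a7 + a6 = 11 + 15 = 26; 26 < 29, bound 29 not met  no
[5] 3a2 − 4a7 = 3(4) − 4(11) = -32, not -34  no
[6] a7 + a4 = 11 + 15 = 26  yes
[7] values 2 ≤ 4 ≤ 15  yes

The assignment fails constraints 4, 5.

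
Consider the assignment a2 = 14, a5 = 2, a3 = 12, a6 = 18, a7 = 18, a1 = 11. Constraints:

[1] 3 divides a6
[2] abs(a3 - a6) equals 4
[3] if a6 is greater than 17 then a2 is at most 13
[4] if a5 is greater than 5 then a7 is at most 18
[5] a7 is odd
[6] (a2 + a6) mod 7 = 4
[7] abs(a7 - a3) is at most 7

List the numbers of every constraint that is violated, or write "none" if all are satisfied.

No — constraints 2, 3, and 5 are not satisfied.

[1] 18 / 3 = 6, so 3 divides 18 — OK.
[2] abs(12 - 18) = 6, not 4 — violated.
[3] a6 = 18 > 17, so we need a2 ≤ 13; but a2 = 14 > 13 — violated.
[4] a5 = 2, not > 5; antecedent false, conditional vacuously true — OK.
[5] a7 = 18 is even — violated.
[6] a2 + a6 = 32; 32 mod 7 = 4 — OK.
[7] abs(18 - 12) = 6; 6 ≤ 7 — OK.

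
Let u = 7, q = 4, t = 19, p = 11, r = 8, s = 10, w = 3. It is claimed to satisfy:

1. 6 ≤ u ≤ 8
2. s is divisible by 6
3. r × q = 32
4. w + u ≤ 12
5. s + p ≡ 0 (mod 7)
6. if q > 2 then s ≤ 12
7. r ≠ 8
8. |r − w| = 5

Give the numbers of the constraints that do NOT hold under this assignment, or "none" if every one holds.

1. u = 7 lies in [6, 8]  holds
2. 10 = 6×1 + 4, so 6 does not divide 10  fails
3. r × q = 8 × 4 = 32  holds
4. w + u = 3 + 7 = 10; 10 ≤ 12  holds
5. s + p = 21; 21 mod 7 = 0  holds
6. q = 4 > 2, so we need s ≤ 12; s = 10 ≤ 12  holds
7. r = 8, but 8 is required to differ  fails
8. |8 − 3| = 5  holds

Constraints 2, 7 are violated.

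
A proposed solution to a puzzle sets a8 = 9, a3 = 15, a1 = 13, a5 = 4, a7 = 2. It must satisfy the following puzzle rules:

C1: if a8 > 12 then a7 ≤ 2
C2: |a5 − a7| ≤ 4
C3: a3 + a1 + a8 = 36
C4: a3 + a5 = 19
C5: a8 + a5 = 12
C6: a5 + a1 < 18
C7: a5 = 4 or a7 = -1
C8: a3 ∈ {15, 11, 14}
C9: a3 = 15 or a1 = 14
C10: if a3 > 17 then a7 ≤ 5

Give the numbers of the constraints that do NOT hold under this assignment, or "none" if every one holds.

No — constraints 3, 5 are not satisfied.

C1: a8 = 9, not > 12; antecedent false, conditional vacuously true  OK
C2: |4 − 2| = 2; 2 ≤ 4  OK
C3: a3 + a1 + a8 = 15 + 13 + 9 = 37, not 36  FAIL
C4: a3 + a5 = 15 + 4 = 19  OK
C5: a8 + a5 = 9 + 4 = 13, not 12  FAIL
C6: a5 + a1 = 4 + 13 = 17; 17 < 18  OK
C7: a5 = 4 = 4 (first disjunct)  OK
C8: a3 = 15 is in {15, 11, 14}  OK
C9: a3 = 15 = 15 (first disjunct)  OK
C10: a3 = 15, not > 17; antecedent false, conditional vacuously true  OK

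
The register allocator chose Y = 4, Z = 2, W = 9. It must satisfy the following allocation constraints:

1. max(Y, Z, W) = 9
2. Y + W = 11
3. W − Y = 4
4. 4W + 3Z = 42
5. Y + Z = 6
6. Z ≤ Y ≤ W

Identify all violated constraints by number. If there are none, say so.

Constraints 2, 3 are violated.

1. max(4, 2, 9) = 9 — holds.
2. Y + W = 4 + 9 = 13, not 11 — does not hold.
3. W − Y = 9 − 4 = 5, not 4 — does not hold.
4. 4W + 3Z = 4(9) + 3(2) = 42 — holds.
5. Y + Z = 4 + 2 = 6 — holds.
6. values 2 ≤ 4 ≤ 9 — holds.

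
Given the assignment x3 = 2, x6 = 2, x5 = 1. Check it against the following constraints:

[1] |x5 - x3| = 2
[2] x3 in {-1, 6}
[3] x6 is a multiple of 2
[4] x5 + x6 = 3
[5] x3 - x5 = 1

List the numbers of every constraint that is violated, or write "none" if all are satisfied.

[1] |1 - 2| = 1, not 2 — violated.
[2] x3 = 2 is not in {-1, 6} — violated.
[3] 2 / 2 = 1, so 2 divides 2 — OK.
[4] x5 + x6 = 1 + 2 = 3 — OK.
[5] x3 - x5 = 2 - 1 = 1 — OK.

The assignment fails constraints 1, 2.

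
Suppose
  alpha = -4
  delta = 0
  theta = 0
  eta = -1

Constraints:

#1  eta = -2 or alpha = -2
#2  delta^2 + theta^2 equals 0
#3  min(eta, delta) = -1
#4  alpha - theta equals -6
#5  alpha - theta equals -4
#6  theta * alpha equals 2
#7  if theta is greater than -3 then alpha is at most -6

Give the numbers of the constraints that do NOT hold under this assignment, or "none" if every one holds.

#1 eta = -1 ≠ -2 and alpha = -4 ≠ -2; both disjuncts false — does not hold.
#2 delta^2 + theta^2 = 0^2 + 0^2 = 0 + 0 = 0 — holds.
#3 min(-1, 0) = -1 — holds.
#4 alpha - theta = -4 - 0 = -4, not -6 — does not hold.
#5 alpha - theta = -4 - 0 = -4 — holds.
#6 theta * alpha = 0 * (-4) = 0, not 2 — does not hold.
#7 theta = 0 > -3, so we need alpha ≤ -6; but alpha = -4 > -6 — does not hold.

No — constraints 1, 4, 6, and 7 are not satisfied.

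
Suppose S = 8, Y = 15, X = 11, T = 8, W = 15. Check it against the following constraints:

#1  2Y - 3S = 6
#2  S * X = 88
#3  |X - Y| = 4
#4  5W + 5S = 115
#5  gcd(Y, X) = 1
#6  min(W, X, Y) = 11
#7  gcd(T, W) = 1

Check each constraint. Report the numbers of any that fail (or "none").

#1 2Y - 3S = 2(15) - 3(8) = 6  true
#2 S * X = 8 * 11 = 88  true
#3 |11 - 15| = 4  true
#4 5W + 5S = 5(15) + 5(8) = 115  true
#5 gcd(15, 11) = 1  true
#6 min(15, 11, 15) = 11  true
#7 gcd(8, 15) = 1  true

All constraints are satisfied.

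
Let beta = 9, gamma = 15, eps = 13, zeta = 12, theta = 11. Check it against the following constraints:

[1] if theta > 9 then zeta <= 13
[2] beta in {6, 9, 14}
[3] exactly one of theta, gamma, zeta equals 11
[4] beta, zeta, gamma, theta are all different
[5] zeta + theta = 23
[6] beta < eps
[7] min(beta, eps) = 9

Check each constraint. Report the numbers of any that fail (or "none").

[1] theta = 11 > 9, so we need zeta ≤ 13; zeta = 12 ≤ 13 — holds.
[2] beta = 9 is in {6, 9, 14} — holds.
[3] theta=11, gamma=15, zeta=12; 1 of them equals 11 — holds.
[4] values 9, 12, 15, 11 are pairwise distinct — holds.
[5] zeta + theta = 12 + 11 = 23 — holds.
[6] beta = 9, eps = 13; 9 < 13 — holds.
[7] min(9, 13) = 9 — holds.

None — every constraint holds.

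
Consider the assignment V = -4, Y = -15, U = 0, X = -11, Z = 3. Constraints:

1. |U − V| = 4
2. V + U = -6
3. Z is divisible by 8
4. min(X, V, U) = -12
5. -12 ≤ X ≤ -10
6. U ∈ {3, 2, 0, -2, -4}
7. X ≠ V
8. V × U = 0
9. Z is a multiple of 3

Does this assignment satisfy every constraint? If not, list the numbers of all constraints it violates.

No — constraints 2, 3, and 4 are not satisfied.

1. |0 − (-4)| = 4  ✓
2. V + U = -4 + 0 = -4, not -6  ✗
3. 3 = 8×0 + 3, so 8 does not divide 3  ✗
4. min(-11, -4, 0) = -11, not -12  ✗
5. X = -11 lies in [-12, -10]  ✓
6. U = 0 is in {3, 2, 0, -2, -4}  ✓
7. X = -11, V = -4; distinct  ✓
8. V × U = -4 × 0 = 0  ✓
9. 3 / 3 = 1, so 3 divides 3  ✓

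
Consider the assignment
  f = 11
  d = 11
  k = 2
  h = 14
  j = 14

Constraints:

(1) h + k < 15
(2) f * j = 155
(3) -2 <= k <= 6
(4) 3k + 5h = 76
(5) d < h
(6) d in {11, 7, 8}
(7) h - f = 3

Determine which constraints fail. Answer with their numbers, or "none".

The assignment fails constraints 1 and 2.

(1) h + k = 14 + 2 = 16; 16 ≥ 15, bound 15 not met — violated.
(2) f * j = 11 * 14 = 154, not 155 — violated.
(3) k = 2 lies in [-2, 6] — OK.
(4) 3k + 5h = 3(2) + 5(14) = 76 — OK.
(5) d = 11, h = 14; 11 < 14 — OK.
(6) d = 11 is in {11, 7, 8} — OK.
(7) h - f = 14 - 11 = 3 — OK.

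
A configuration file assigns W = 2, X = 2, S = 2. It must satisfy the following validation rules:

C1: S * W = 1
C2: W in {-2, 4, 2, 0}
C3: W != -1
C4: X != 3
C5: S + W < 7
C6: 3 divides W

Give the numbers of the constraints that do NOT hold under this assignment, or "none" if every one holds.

The assignment fails constraints 1 and 6.

C1: S * W = 2 * 2 = 4, not 1  fails
C2: W = 2 is in {-2, 4, 2, 0}  holds
C3: W = 2, and 2 ≠ -1  holds
C4: X = 2, and 2 ≠ 3  holds
C5: S + W = 2 + 2 = 4; 4 < 7  holds
C6: 2 = 3*0 + 2, so 3 does not divide 2  fails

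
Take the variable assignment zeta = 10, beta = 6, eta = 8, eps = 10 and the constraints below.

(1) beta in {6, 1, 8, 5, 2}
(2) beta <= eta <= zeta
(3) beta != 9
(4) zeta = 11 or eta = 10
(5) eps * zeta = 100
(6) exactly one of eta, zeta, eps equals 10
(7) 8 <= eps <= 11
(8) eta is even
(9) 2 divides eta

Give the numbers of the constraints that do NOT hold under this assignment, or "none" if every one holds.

(1) beta = 6 is in {6, 1, 8, 5, 2}  true
(2) values 6 <= 8 <= 10  true
(3) beta = 6, and 6 ≠ 9  true
(4) zeta = 10 ≠ 11 and eta = 8 ≠ 10; both disjuncts false  false
(5) eps * zeta = 10 * 10 = 100  true
(6) eta=8, zeta=10, eps=10; 2 of them equal 10, not exactly one  false
(7) eps = 10 lies in [8, 11]  true
(8) eta = 8 is even  true
(9) 8 / 2 = 4, so 2 divides 8  true

Constraints 4 and 6 are violated.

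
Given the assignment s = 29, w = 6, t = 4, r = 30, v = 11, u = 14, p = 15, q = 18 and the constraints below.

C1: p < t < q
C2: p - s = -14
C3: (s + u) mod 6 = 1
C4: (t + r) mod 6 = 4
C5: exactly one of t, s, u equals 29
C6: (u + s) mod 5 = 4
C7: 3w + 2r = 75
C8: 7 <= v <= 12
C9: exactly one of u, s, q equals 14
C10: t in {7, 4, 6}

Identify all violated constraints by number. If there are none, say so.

The assignment fails constraints 1, 6, and 7.

C1: values 15, 4, 18; p = 15 is not < t = 4 — fails.
C2: p - s = 15 - 29 = -14 — holds.
C3: s + u = 43; 43 mod 6 = 1 — holds.
C4: t + r = 34; 34 mod 6 = 4 — holds.
C5: t=4, s=29, u=14; 1 of them equals 29 — holds.
C6: u + s = 43; 43 mod 5 = 3, not 4 — fails.
C7: 3w + 2r = 3(6) + 2(30) = 78, not 75 — fails.
C8: v = 11 lies in [7, 12] — holds.
C9: u=14, s=29, q=18; 1 of them equals 14 — holds.
C10: t = 4 is in {7, 4, 6} — holds.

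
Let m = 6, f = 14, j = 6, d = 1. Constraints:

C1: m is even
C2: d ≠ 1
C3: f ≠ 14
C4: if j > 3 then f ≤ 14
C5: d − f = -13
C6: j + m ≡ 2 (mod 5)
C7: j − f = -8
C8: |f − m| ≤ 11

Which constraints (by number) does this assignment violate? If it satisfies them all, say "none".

Constraints 2 and 3 are violated.

C1: m = 6 is even — holds.
C2: d = 1, but 1 is required to differ — fails.
C3: f = 14, but 14 is required to differ — fails.
C4: j = 6 > 3, so we need f ≤ 14; f = 14 ≤ 14 — holds.
C5: d − f = 1 − 14 = -13 — holds.
C6: j + m = 12; 12 mod 5 = 2 — holds.
C7: j − f = 6 − 14 = -8 — holds.
C8: |14 − 6| = 8; 8 ≤ 11 — holds.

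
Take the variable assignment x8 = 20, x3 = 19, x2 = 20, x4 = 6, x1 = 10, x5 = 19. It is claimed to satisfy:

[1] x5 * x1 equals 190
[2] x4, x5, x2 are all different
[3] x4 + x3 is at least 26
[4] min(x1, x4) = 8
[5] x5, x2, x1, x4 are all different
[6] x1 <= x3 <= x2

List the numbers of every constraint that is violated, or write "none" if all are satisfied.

[1] x5 * x1 = 19 * 10 = 190  holds
[2] values 6, 19, 20 are pairwise distinct  holds
[3] x4 + x3 = 6 + 19 = 25; 25 < 26, bound 26 not met  fails
[4] min(10, 6) = 6, not 8  fails
[5] values 19, 20, 10, 6 are pairwise distinct  holds
[6] values 10 <= 19 <= 20  holds

Violated: 3, 4.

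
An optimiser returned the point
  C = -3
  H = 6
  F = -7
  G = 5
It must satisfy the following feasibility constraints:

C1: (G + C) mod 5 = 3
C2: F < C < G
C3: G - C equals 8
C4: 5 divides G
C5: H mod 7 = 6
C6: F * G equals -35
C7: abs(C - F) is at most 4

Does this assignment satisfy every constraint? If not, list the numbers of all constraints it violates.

C1: G + C = 2; 2 mod 5 = 2, not 3 — violated.
C2: values -7 < -3 < 5 — satisfied.
C3: G - C = 5 - (-3) = 8 — satisfied.
C4: 5 / 5 = 1, so 5 divides 5 — satisfied.
C5: 6 mod 7 = 6 — satisfied.
C6: F * G = -7 * 5 = -35 — satisfied.
C7: abs(-3 - (-7)) = 4; 4 ≤ 4 — satisfied.

Constraint 1 does not hold.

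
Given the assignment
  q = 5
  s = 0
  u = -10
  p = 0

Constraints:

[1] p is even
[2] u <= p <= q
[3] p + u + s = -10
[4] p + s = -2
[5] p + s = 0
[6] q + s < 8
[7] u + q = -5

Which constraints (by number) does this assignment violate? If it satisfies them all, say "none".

[1] p = 0 is even — OK.
[2] values -10 <= 0 <= 5 — OK.
[3] p + u + s = 0 + (-10) + 0 = -10 — OK.
[4] p + s = 0 + 0 = 0, not -2 — violated.
[5] p + s = 0 + 0 = 0 — OK.
[6] q + s = 5 + 0 = 5; 5 < 8 — OK.
[7] u + q = -10 + 5 = -5 — OK.

No — constraint 4 is not satisfied.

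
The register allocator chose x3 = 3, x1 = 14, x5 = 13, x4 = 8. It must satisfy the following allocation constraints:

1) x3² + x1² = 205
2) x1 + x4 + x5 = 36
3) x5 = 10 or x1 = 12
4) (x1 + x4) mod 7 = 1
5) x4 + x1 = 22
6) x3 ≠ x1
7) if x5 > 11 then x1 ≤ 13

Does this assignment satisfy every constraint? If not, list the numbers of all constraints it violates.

1) x3² + x1² = 3² + 14² = 9 + 196 = 205  ✓
2) x1 + x4 + x5 = 14 + 8 + 13 = 35, not 36  ✗
3) x5 = 13 ≠ 10 and x1 = 14 ≠ 12; both disjuncts false  ✗
4) x1 + x4 = 22; 22 mod 7 = 1  ✓
5) x4 + x1 = 8 + 14 = 22  ✓
6) x3 = 3, x1 = 14; distinct  ✓
7) x5 = 13 > 11, so we need x1 ≤ 13; but x1 = 14 > 13  ✗

The assignment fails constraints 2, 3, and 7.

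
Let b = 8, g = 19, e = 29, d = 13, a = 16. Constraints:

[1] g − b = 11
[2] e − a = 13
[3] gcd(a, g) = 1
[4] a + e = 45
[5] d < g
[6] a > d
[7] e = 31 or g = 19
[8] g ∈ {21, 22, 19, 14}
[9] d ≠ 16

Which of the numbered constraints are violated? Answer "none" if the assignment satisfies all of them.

[1] g − b = 19 − 8 = 11 — OK.
[2] e − a = 29 − 16 = 13 — OK.
[3] gcd(16, 19) = 1 — OK.
[4] a + e = 16 + 29 = 45 — OK.
[5] d = 13, g = 19; 13 < 19 — OK.
[6] a = 16, d = 13; 16 > 13 — OK.
[7] e = 29 ≠ 31, but g = 19 = 19 (second disjunct) — OK.
[8] g = 19 is in {21, 22, 19, 14} — OK.
[9] d = 13, and 13 ≠ 16 — OK.

Yes — all constraints hold.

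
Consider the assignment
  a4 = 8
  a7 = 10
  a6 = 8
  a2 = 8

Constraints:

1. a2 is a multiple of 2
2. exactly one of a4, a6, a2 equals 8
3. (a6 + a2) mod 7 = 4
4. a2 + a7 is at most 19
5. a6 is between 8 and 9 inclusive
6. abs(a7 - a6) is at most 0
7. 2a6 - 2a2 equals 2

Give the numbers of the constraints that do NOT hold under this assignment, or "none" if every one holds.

Violated: 2, 3, 6, 7.

1. 8 / 2 = 4, so 2 divides 8  holds
2. a4=8, a6=8, a2=8; 3 of them equal 8, not exactly one  fails
3. a6 + a2 = 16; 16 mod 7 = 2, not 4  fails
4. a2 + a7 = 8 + 10 = 18; 18 ≤ 19  holds
5. a6 = 8 lies in [8, 9]  holds
6. abs(10 - 8) = 2; 2 > 0, exceeds bound 0  fails
7. 2a6 - 2a2 = 2(8) - 2(8) = 0, not 2  fails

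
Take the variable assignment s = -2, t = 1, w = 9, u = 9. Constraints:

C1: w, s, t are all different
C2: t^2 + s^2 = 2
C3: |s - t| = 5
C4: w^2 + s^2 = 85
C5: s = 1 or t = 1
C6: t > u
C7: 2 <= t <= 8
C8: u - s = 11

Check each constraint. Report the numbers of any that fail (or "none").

C1: values 9, -2, 1 are pairwise distinct  ✔
C2: t^2 + s^2 = 1^2 + (-2)^2 = 1 + 4 = 5, not 2  ✘
C3: |-2 - 1| = 3, not 5  ✘
C4: w^2 + s^2 = 9^2 + (-2)^2 = 81 + 4 = 85  ✔
C5: s = -2 ≠ 1, but t = 1 = 1 (second disjunct)  ✔
C6: t = 1, u = 9; 1 ≤ 9 (want >)  ✘
C7: t = 1 is outside [2, 8]  ✘
C8: u - s = 9 - (-2) = 11  ✔

Constraints 2, 3, 6, 7 do not hold.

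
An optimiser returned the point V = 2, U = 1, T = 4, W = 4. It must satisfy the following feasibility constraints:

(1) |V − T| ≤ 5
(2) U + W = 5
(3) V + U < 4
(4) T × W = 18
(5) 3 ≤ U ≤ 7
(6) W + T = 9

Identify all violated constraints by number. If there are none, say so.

The assignment fails constraints 4, 5, and 6.

(1) |2 − 4| = 2; 2 ≤ 5 — holds.
(2) U + W = 1 + 4 = 5 — holds.
(3) V + U = 2 + 1 = 3; 3 < 4 — holds.
(4) T × W = 4 × 4 = 16, not 18 — does not hold.
(5) U = 1 is outside [3, 7] — does not hold.
(6) W + T = 4 + 4 = 8, not 9 — does not hold.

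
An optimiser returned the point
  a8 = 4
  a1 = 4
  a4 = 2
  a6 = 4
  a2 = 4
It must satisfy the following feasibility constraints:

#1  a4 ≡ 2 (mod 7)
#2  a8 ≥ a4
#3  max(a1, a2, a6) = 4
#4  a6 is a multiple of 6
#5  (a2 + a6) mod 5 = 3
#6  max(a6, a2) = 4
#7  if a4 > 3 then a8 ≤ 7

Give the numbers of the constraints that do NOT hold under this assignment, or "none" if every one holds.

#1 2 mod 7 = 2  holds
#2 a8 = 4, a4 = 2; 4 ≥ 2  holds
#3 max(4, 4, 4) = 4  holds
#4 4 = 6×0 + 4, so 6 does not divide 4  fails
#5 a2 + a6 = 8; 8 mod 5 = 3  holds
#6 max(4, 4) = 4  holds
#7 a4 = 2, not > 3; antecedent false, conditional vacuously true  holds

The assignment fails constraint 4.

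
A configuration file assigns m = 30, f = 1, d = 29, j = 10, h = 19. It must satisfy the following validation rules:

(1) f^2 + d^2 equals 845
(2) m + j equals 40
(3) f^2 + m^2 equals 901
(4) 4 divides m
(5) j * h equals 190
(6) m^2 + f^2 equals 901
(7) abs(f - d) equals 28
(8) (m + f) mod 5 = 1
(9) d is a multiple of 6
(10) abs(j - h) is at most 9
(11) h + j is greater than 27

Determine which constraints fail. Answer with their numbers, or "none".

(1) f^2 + d^2 = 1^2 + 29^2 = 1 + 841 = 842, not 845  fails
(2) m + j = 30 + 10 = 40  holds
(3) f^2 + m^2 = 1^2 + 30^2 = 1 + 900 = 901  holds
(4) 30 = 4*7 + 2, so 4 does not divide 30  fails
(5) j * h = 10 * 19 = 190  holds
(6) m^2 + f^2 = 30^2 + 1^2 = 900 + 1 = 901  holds
(7) abs(1 - 29) = 28  holds
(8) m + f = 31; 31 mod 5 = 1  holds
(9) 29 = 6*4 + 5, so 6 does not divide 29  fails
(10) abs(10 - 19) = 9; 9 ≤ 9  holds
(11) h + j = 19 + 10 = 29; 29 > 27  holds

The assignment fails constraints 1, 4, 9.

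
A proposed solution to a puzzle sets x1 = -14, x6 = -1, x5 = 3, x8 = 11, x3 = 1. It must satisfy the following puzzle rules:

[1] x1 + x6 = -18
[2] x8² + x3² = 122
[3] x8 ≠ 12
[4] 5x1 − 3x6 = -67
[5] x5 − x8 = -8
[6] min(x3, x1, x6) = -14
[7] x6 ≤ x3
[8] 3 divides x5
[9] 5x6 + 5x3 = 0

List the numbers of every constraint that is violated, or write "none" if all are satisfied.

[1] x1 + x6 = -14 + (-1) = -15, not -18  ✘
[2] x8² + x3² = 11² + 1² = 121 + 1 = 122  ✔
[3] x8 = 11, and 11 ≠ 12  ✔
[4] 5x1 − 3x6 = 5(-14) − 3(-1) = -67  ✔
[5] x5 − x8 = 3 − 11 = -8  ✔
[6] min(1, -14, -1) = -14  ✔
[7] x6 = -1, x3 = 1; -1 ≤ 1  ✔
[8] 3 / 3 = 1, so 3 divides 3  ✔
[9] 5x6 + 5x3 = 5(-1) + 5(1) = 0  ✔

Constraint 1 does not hold.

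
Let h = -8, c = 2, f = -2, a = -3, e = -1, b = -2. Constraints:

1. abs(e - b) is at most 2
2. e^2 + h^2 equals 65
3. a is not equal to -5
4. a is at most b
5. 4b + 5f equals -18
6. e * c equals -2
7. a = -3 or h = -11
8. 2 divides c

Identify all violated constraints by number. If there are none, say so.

All constraints are satisfied.

1. abs(-1 - (-2)) = 1; 1 ≤ 2 — OK.
2. e^2 + h^2 = (-1)^2 + (-8)^2 = 1 + 64 = 65 — OK.
3. a = -3, and -3 ≠ -5 — OK.
4. a = -3, b = -2; -3 ≤ -2 — OK.
5. 4b + 5f = 4(-2) + 5(-2) = -18 — OK.
6. e * c = -1 * 2 = -2 — OK.
7. a = -3 = -3 (first disjunct) — OK.
8. 2 / 2 = 1, so 2 divides 2 — OK.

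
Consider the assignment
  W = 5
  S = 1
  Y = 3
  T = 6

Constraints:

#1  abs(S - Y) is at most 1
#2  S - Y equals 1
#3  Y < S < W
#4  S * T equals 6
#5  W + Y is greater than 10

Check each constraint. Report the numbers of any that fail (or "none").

#1 abs(1 - 3) = 2; 2 > 1, exceeds bound 1 — violated.
#2 S - Y = 1 - 3 = -2, not 1 — violated.
#3 values 3, 1, 5; Y = 3 is not < S = 1 — violated.
#4 S * T = 1 * 6 = 6 — OK.
#5 W + Y = 5 + 3 = 8; 8 ≤ 10, bound 10 not met — violated.

The assignment fails constraints 1, 2, 3, 5.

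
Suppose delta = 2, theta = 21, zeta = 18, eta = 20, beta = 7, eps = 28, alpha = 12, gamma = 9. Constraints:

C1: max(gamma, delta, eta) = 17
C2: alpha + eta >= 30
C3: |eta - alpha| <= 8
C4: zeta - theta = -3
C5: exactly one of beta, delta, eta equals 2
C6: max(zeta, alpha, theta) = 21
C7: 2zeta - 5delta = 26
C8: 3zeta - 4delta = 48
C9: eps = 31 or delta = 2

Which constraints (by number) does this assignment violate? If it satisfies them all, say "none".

C1: max(9, 2, 20) = 20, not 17  no
C2: alpha + eta = 12 + 20 = 32; 32 ≥ 30  yes
C3: |20 - 12| = 8; 8 ≤ 8  yes
C4: zeta - theta = 18 - 21 = -3  yes
C5: beta=7, delta=2, eta=20; 1 of them equals 2  yes
C6: max(18, 12, 21) = 21  yes
C7: 2zeta - 5delta = 2(18) - 5(2) = 26  yes
C8: 3zeta - 4delta = 3(18) - 4(2) = 46, not 48  no
C9: eps = 28 ≠ 31, but delta = 2 = 2 (second disjunct)  yes

Violated: 1 and 8.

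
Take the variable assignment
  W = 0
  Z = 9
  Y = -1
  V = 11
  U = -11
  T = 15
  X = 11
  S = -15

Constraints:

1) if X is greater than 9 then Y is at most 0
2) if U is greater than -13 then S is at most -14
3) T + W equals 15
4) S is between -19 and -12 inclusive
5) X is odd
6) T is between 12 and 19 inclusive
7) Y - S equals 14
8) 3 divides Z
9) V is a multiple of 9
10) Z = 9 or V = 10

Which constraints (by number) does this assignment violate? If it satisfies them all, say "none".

No — constraint 9 is not satisfied.

1) X = 11 > 9, so we need Y ≤ 0; Y = -1 ≤ 0  yes
2) U = -11 > -13, so we need S ≤ -14; S = -15 ≤ -14  yes
3) T + W = 15 + 0 = 15  yes
4) S = -15 lies in [-19, -12]  yes
5) X = 11 is odd  yes
6) T = 15 lies in [12, 19]  yes
7) Y - S = -1 - (-15) = 14  yes
8) 9 / 3 = 3, so 3 divides 9  yes
9) 11 = 9*1 + 2, so 9 does not divide 11  no
10) Z = 9 = 9 (first disjunct)  yes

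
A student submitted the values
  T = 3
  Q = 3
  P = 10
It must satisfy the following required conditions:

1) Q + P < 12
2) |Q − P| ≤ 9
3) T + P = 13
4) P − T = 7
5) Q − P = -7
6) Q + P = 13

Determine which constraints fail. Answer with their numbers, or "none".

1) Q + P = 3 + 10 = 13; 13 ≥ 12, bound 12 not met  no
2) |3 − 10| = 7; 7 ≤ 9  yes
3) T + P = 3 + 10 = 13  yes
4) P − T = 10 − 3 = 7  yes
5) Q − P = 3 − 10 = -7  yes
6) Q + P = 3 + 10 = 13  yes

No — constraint 1 is not satisfied.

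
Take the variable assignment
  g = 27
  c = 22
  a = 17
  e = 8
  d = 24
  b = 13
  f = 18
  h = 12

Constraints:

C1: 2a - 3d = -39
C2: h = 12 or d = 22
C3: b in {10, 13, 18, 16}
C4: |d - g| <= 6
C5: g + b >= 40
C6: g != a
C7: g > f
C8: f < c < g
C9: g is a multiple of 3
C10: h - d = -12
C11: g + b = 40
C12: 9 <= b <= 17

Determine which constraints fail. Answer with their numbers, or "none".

The assignment fails constraint 1.

C1: 2a - 3d = 2(17) - 3(24) = -38, not -39 — violated.
C2: h = 12 = 12 (first disjunct) — OK.
C3: b = 13 is in {10, 13, 18, 16} — OK.
C4: |24 - 27| = 3; 3 ≤ 6 — OK.
C5: g + b = 27 + 13 = 40; 40 ≥ 40 — OK.
C6: g = 27, a = 17; distinct — OK.
C7: g = 27, f = 18; 27 > 18 — OK.
C8: values 18 < 22 < 27 — OK.
C9: 27 / 3 = 9, so 3 divides 27 — OK.
C10: h - d = 12 - 24 = -12 — OK.
C11: g + b = 27 + 13 = 40 — OK.
C12: b = 13 lies in [9, 17] — OK.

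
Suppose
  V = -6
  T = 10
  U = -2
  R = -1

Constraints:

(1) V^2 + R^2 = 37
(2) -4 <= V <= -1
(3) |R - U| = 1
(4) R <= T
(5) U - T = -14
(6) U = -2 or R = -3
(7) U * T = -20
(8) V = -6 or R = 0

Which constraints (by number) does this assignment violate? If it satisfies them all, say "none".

Constraints 2 and 5 do not hold.

(1) V^2 + R^2 = (-6)^2 + (-1)^2 = 36 + 1 = 37  ✔
(2) V = -6 is outside [-4, -1]  ✘
(3) |-1 - (-2)| = 1  ✔
(4) R = -1, T = 10; -1 ≤ 10  ✔
(5) U - T = -2 - 10 = -12, not -14  ✘
(6) U = -2 = -2 (first disjunct)  ✔
(7) U * T = -2 * 10 = -20  ✔
(8) V = -6 = -6 (first disjunct)  ✔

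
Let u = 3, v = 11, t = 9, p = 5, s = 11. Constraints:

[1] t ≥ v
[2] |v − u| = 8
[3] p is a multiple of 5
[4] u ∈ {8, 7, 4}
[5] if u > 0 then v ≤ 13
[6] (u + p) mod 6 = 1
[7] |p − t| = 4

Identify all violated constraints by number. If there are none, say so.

[1] t = 9, v = 11; 9 < 11 (want ≥) — does not hold.
[2] |11 − 3| = 8 — holds.
[3] 5 / 5 = 1, so 5 divides 5 — holds.
[4] u = 3 is not in {8, 7, 4} — does not hold.
[5] u = 3 > 0, so we need v ≤ 13; v = 11 ≤ 13 — holds.
[6] u + p = 8; 8 mod 6 = 2, not 1 — does not hold.
[7] |5 − 9| = 4 — holds.

Constraints 1, 4, and 6 do not hold.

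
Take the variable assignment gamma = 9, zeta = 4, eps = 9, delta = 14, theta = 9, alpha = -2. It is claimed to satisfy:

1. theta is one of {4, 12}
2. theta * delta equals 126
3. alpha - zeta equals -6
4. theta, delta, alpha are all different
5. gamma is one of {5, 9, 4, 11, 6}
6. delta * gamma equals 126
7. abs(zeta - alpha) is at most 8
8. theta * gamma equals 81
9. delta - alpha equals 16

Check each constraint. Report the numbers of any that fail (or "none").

Constraint 1 does not hold.

1. theta = 9 is not in {4, 12} — fails.
2. theta * delta = 9 * 14 = 126 — holds.
3. alpha - zeta = -2 - 4 = -6 — holds.
4. values 9, 14, -2 are pairwise distinct — holds.
5. gamma = 9 is in {5, 9, 4, 11, 6} — holds.
6. delta * gamma = 14 * 9 = 126 — holds.
7. abs(4 - (-2)) = 6; 6 ≤ 8 — holds.
8. theta * gamma = 9 * 9 = 81 — holds.
9. delta - alpha = 14 - (-2) = 16 — holds.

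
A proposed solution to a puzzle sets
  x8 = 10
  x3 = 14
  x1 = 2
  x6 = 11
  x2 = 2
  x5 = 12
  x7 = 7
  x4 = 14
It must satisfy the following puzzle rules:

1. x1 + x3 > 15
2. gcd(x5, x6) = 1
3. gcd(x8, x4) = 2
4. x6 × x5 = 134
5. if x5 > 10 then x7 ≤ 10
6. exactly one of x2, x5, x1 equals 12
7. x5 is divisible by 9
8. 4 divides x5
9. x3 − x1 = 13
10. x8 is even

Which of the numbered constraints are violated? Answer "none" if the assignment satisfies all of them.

Constraints 4, 7, 9 do not hold.

1. x1 + x3 = 2 + 14 = 16; 16 > 15  ✓
2. gcd(12, 11) = 1  ✓
3. gcd(10, 14) = 2  ✓
4. x6 × x5 = 11 × 12 = 132, not 134  ✗
5. x5 = 12 > 10, so we need x7 ≤ 10; x7 = 7 ≤ 10  ✓
6. x2=2, x5=12, x1=2; 1 of them equals 12  ✓
7. 12 = 9×1 + 3, so 9 does not divide 12  ✗
8. 12 / 4 = 3, so 4 divides 12  ✓
9. x3 − x1 = 14 − 2 = 12, not 13  ✗
10. x8 = 10 is even  ✓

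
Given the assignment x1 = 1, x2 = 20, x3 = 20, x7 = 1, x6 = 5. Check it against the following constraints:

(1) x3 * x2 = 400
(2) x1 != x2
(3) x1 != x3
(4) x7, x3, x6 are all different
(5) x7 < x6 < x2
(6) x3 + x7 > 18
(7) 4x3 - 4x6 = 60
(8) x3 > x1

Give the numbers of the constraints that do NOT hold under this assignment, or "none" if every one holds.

(1) x3 * x2 = 20 * 20 = 400  holds
(2) x1 = 1, x2 = 20; distinct  holds
(3) x1 = 1, x3 = 20; distinct  holds
(4) values 1, 20, 5 are pairwise distinct  holds
(5) values 1 < 5 < 20  holds
(6) x3 + x7 = 20 + 1 = 21; 21 > 18  holds
(7) 4x3 - 4x6 = 4(20) - 4(5) = 60  holds
(8) x3 = 20, x1 = 1; 20 > 1  holds

Yes — all constraints hold.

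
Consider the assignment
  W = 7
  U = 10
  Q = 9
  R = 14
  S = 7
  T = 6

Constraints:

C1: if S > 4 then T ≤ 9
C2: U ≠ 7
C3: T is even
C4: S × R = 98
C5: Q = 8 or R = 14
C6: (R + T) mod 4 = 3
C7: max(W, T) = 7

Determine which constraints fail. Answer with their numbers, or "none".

Constraint 6 is violated.

C1: S = 7 > 4, so we need T ≤ 9; T = 6 ≤ 9 — OK.
C2: U = 10, and 10 ≠ 7 — OK.
C3: T = 6 is even — OK.
C4: S × R = 7 × 14 = 98 — OK.
C5: Q = 9 ≠ 8, but R = 14 = 14 (second disjunct) — OK.
C6: R + T = 20; 20 mod 4 = 0, not 3 — violated.
C7: max(7, 6) = 7 — OK.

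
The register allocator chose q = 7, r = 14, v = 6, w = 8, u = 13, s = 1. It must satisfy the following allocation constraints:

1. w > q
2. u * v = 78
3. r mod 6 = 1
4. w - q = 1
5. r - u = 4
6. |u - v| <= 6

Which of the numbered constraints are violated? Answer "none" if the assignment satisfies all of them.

1. w = 8, q = 7; 8 > 7  holds
2. u * v = 13 * 6 = 78  holds
3. 14 mod 6 = 2, not 1  fails
4. w - q = 8 - 7 = 1  holds
5. r - u = 14 - 13 = 1, not 4  fails
6. |13 - 6| = 7; 7 > 6, exceeds bound 6  fails

The assignment fails constraints 3, 5, 6.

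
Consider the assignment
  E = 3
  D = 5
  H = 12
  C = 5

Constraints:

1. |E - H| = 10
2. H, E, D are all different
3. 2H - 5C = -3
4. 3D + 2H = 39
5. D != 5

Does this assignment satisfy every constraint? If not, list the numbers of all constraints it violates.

Violated: 1, 3, and 5.

1. |3 - 12| = 9, not 10  no
2. values 12, 3, 5 are pairwise distinct  yes
3. 2H - 5C = 2(12) - 5(5) = -1, not -3  no
4. 3D + 2H = 3(5) + 2(12) = 39  yes
5. D = 5, but 5 is required to differ  no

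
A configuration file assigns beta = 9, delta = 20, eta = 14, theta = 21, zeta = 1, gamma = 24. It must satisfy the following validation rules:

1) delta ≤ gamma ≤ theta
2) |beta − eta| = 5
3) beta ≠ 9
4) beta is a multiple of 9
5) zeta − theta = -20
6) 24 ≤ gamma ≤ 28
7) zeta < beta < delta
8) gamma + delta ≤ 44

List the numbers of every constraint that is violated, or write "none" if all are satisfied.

1) values 20, 24, 21; gamma = 24 is not ≤ theta = 21 — fails.
2) |9 − 14| = 5 — holds.
3) beta = 9, but 9 is required to differ — fails.
4) 9 / 9 = 1, so 9 divides 9 — holds.
5) zeta − theta = 1 − 21 = -20 — holds.
6) gamma = 24 lies in [24, 28] — holds.
7) values 1 < 9 < 20 — holds.
8) gamma + delta = 24 + 20 = 44; 44 ≤ 44 — holds.

Constraints 1 and 3 do not hold.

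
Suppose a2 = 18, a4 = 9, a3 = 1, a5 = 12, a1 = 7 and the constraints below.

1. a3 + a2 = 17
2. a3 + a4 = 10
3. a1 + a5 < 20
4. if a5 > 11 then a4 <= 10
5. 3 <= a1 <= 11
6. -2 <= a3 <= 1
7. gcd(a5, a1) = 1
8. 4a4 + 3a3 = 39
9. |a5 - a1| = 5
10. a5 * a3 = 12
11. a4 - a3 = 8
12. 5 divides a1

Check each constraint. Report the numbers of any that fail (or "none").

1. a3 + a2 = 1 + 18 = 19, not 17  fails
2. a3 + a4 = 1 + 9 = 10  holds
3. a1 + a5 = 7 + 12 = 19; 19 < 20  holds
4. a5 = 12 > 11, so we need a4 ≤ 10; a4 = 9 ≤ 10  holds
5. a1 = 7 lies in [3, 11]  holds
6. a3 = 1 lies in [-2, 1]  holds
7. gcd(12, 7) = 1  holds
8. 4a4 + 3a3 = 4(9) + 3(1) = 39  holds
9. |12 - 7| = 5  holds
10. a5 * a3 = 12 * 1 = 12  holds
11. a4 - a3 = 9 - 1 = 8  holds
12. 7 = 5*1 + 2, so 5 does not divide 7  fails

Violated: 1 and 12.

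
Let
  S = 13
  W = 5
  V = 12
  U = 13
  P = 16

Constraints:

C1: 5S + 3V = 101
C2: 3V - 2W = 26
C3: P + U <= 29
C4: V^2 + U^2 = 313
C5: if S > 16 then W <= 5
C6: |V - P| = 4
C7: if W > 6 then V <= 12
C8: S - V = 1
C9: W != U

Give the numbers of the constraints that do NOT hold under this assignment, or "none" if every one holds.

C1: 5S + 3V = 5(13) + 3(12) = 101 — holds.
C2: 3V - 2W = 3(12) - 2(5) = 26 — holds.
C3: P + U = 16 + 13 = 29; 29 ≤ 29 — holds.
C4: V^2 + U^2 = 12^2 + 13^2 = 144 + 169 = 313 — holds.
C5: S = 13, not > 16; antecedent false, conditional vacuously true — holds.
C6: |12 - 16| = 4 — holds.
C7: W = 5, not > 6; antecedent false, conditional vacuously true — holds.
C8: S - V = 13 - 12 = 1 — holds.
C9: W = 5, U = 13; distinct — holds.

Yes — all constraints hold.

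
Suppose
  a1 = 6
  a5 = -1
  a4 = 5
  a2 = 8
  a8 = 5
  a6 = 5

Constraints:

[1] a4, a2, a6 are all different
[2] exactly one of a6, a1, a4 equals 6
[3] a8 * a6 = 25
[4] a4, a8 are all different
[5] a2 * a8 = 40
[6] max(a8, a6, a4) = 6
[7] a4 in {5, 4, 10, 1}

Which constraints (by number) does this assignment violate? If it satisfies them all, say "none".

[1] a4 = a6 = 5, not all different — fails.
[2] a6=5, a1=6, a4=5; 1 of them equals 6 — holds.
[3] a8 * a6 = 5 * 5 = 25 — holds.
[4] a4 = a8 = 5, not all different — fails.
[5] a2 * a8 = 8 * 5 = 40 — holds.
[6] max(5, 5, 5) = 5, not 6 — fails.
[7] a4 = 5 is in {5, 4, 10, 1} — holds.

Violated: 1, 4, and 6.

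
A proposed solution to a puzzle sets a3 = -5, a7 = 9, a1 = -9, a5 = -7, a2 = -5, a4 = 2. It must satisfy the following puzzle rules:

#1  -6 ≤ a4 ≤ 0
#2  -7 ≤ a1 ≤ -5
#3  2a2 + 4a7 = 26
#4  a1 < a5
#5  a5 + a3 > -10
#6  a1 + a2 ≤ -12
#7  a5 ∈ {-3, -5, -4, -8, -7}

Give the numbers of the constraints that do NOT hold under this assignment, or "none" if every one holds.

No — constraints 1, 2, and 5 are not satisfied.

#1 a4 = 2 is outside [-6, 0]  ✘
#2 a1 = -9 is outside [-7, -5]  ✘
#3 2a2 + 4a7 = 2(-5) + 4(9) = 26  ✔
#4 a1 = -9, a5 = -7; -9 < -7  ✔
#5 a5 + a3 = -7 + (-5) = -12; -12 ≤ -10, bound -10 not met  ✘
#6 a1 + a2 = -9 + (-5) = -14; -14 ≤ -12  ✔
#7 a5 = -7 is in {-3, -5, -4, -8, -7}  ✔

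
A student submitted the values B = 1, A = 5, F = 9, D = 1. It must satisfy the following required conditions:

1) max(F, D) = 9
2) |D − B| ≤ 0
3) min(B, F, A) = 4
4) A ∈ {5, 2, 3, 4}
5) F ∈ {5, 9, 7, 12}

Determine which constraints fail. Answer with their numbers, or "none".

1) max(9, 1) = 9  holds
2) |1 − 1| = 0; 0 ≤ 0  holds
3) min(1, 9, 5) = 1, not 4  fails
4) A = 5 is in {5, 2, 3, 4}  holds
5) F = 9 is in {5, 9, 7, 12}  holds

Constraint 3 is violated.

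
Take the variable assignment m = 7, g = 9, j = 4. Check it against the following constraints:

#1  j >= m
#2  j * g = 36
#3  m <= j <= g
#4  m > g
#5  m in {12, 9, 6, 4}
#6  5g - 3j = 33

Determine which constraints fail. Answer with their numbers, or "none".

Constraints 1, 3, 4, and 5 are violated.

#1 j = 4, m = 7; 4 < 7 (want ≥)  false
#2 j * g = 4 * 9 = 36  true
#3 values 7, 4, 9; m = 7 is not <= j = 4  false
#4 m = 7, g = 9; 7 ≤ 9 (want >)  false
#5 m = 7 is not in {12, 9, 6, 4}  false
#6 5g - 3j = 5(9) - 3(4) = 33  true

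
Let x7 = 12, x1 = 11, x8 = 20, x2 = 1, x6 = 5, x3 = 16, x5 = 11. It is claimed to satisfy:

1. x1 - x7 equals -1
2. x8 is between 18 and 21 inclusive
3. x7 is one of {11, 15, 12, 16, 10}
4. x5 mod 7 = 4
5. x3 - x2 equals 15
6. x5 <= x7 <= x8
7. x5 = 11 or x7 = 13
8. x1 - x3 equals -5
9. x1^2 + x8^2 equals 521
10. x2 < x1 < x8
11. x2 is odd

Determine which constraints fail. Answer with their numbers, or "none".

1. x1 - x7 = 11 - 12 = -1 — satisfied.
2. x8 = 20 lies in [18, 21] — satisfied.
3. x7 = 12 is in {11, 15, 12, 16, 10} — satisfied.
4. 11 mod 7 = 4 — satisfied.
5. x3 - x2 = 16 - 1 = 15 — satisfied.
6. values 11 <= 12 <= 20 — satisfied.
7. x5 = 11 = 11 (first disjunct) — satisfied.
8. x1 - x3 = 11 - 16 = -5 — satisfied.
9. x1^2 + x8^2 = 11^2 + 20^2 = 121 + 400 = 521 — satisfied.
10. values 1 < 11 < 20 — satisfied.
11. x2 = 1 is odd — satisfied.

None — every constraint holds.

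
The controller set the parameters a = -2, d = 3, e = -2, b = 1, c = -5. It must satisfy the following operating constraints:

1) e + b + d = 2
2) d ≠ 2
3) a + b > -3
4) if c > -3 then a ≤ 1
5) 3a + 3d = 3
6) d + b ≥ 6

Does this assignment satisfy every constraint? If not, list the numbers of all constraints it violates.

1) e + b + d = -2 + 1 + 3 = 2 — holds.
2) d = 3, and 3 ≠ 2 — holds.
3) a + b = -2 + 1 = -1; -1 > -3 — holds.
4) c = -5, not > -3; antecedent false, conditional vacuously true — holds.
5) 3a + 3d = 3(-2) + 3(3) = 3 — holds.
6) d + b = 3 + 1 = 4; 4 < 6, bound 6 not met — does not hold.

Constraint 6 is violated.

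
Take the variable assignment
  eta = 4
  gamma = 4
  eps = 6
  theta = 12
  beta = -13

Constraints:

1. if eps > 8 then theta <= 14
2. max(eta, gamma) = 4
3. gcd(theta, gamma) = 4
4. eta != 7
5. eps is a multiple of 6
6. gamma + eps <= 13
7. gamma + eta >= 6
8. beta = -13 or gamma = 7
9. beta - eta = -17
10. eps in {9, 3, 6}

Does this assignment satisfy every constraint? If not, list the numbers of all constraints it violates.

1. eps = 6, not > 8; antecedent false, conditional vacuously true  ✔
2. max(4, 4) = 4  ✔
3. gcd(12, 4) = 4  ✔
4. eta = 4, and 4 ≠ 7  ✔
5. 6 / 6 = 1, so 6 divides 6  ✔
6. gamma + eps = 4 + 6 = 10; 10 ≤ 13  ✔
7. gamma + eta = 4 + 4 = 8; 8 ≥ 6  ✔
8. beta = -13 = -13 (first disjunct)  ✔
9. beta - eta = -13 - 4 = -17  ✔
10. eps = 6 is in {9, 3, 6}  ✔

All constraints are satisfied.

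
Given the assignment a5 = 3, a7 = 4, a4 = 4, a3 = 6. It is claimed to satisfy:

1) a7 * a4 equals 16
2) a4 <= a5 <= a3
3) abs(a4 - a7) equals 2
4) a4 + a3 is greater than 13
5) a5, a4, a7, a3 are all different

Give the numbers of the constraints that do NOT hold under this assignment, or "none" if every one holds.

1) a7 * a4 = 4 * 4 = 16 — satisfied.
2) values 4, 3, 6; a4 = 4 is not <= a5 = 3 — violated.
3) abs(4 - 4) = 0, not 2 — violated.
4) a4 + a3 = 4 + 6 = 10; 10 ≤ 13, bound 13 not met — violated.
5) a4 = a7 = 4, not all different — violated.

Constraints 2, 3, 4, and 5 are violated.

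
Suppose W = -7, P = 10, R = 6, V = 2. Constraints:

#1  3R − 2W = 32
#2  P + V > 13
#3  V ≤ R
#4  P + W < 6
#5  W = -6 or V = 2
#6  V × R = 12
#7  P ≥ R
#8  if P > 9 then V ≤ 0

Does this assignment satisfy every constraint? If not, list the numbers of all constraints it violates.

#1 3R − 2W = 3(6) − 2(-7) = 32  holds
#2 P + V = 10 + 2 = 12; 12 ≤ 13, bound 13 not met  fails
#3 V = 2, R = 6; 2 ≤ 6  holds
#4 P + W = 10 + (-7) = 3; 3 < 6  holds
#5 W = -7 ≠ -6, but V = 2 = 2 (second disjunct)  holds
#6 V × R = 2 × 6 = 12  holds
#7 P = 10, R = 6; 10 ≥ 6  holds
#8 P = 10 > 9, so we need V ≤ 0; but V = 2 > 0  fails

The assignment fails constraints 2 and 8.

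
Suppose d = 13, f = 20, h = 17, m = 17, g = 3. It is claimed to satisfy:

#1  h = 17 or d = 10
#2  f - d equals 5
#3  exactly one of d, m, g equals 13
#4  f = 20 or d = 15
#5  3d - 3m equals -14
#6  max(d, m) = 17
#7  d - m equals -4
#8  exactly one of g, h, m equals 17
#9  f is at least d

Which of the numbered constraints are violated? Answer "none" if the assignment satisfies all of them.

#1 h = 17 = 17 (first disjunct)  OK
#2 f - d = 20 - 13 = 7, not 5  FAIL
#3 d=13, m=17, g=3; 1 of them equals 13  OK
#4 f = 20 = 20 (first disjunct)  OK
#5 3d - 3m = 3(13) - 3(17) = -12, not -14  FAIL
#6 max(13, 17) = 17  OK
#7 d - m = 13 - 17 = -4  OK
#8 g=3, h=17, m=17; 2 of them equal 17, not exactly one  FAIL
#9 f = 20, d = 13; 20 ≥ 13  OK

No — constraints 2, 5, 8 are not satisfied.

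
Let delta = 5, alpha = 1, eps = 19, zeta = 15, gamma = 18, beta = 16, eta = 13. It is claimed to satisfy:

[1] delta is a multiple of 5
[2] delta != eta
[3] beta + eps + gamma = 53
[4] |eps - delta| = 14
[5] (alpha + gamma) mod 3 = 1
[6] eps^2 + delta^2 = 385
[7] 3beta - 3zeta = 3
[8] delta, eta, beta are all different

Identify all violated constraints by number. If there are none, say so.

Constraint 6 does not hold.

[1] 5 / 5 = 1, so 5 divides 5 — satisfied.
[2] delta = 5, eta = 13; distinct — satisfied.
[3] beta + eps + gamma = 16 + 19 + 18 = 53 — satisfied.
[4] |19 - 5| = 14 — satisfied.
[5] alpha + gamma = 19; 19 mod 3 = 1 — satisfied.
[6] eps^2 + delta^2 = 19^2 + 5^2 = 361 + 25 = 386, not 385 — violated.
[7] 3beta - 3zeta = 3(16) - 3(15) = 3 — satisfied.
[8] values 5, 13, 16 are pairwise distinct — satisfied.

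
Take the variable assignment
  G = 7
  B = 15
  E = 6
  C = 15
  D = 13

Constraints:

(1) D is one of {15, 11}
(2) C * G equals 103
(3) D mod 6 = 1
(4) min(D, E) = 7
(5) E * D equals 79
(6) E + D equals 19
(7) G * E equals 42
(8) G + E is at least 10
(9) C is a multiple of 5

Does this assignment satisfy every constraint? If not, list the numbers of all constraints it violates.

Constraints 1, 2, 4, and 5 are violated.

(1) D = 13 is not in {15, 11}  FAIL
(2) C * G = 15 * 7 = 105, not 103  FAIL
(3) 13 mod 6 = 1  OK
(4) min(13, 6) = 6, not 7  FAIL
(5) E * D = 6 * 13 = 78, not 79  FAIL
(6) E + D = 6 + 13 = 19  OK
(7) G * E = 7 * 6 = 42  OK
(8) G + E = 7 + 6 = 13; 13 ≥ 10  OK
(9) 15 / 5 = 3, so 5 divides 15  OK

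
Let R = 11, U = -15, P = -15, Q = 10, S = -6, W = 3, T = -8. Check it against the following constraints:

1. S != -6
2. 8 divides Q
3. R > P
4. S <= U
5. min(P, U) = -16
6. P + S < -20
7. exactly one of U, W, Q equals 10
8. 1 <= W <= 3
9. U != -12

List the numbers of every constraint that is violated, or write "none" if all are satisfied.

1. S = -6, but -6 is required to differ  ✘
2. 10 = 8*1 + 2, so 8 does not divide 10  ✘
3. R = 11, P = -15; 11 > -15  ✔
4. S = -6, U = -15; -6 > -15 (want ≤)  ✘
5. min(-15, -15) = -15, not -16  ✘
6. P + S = -15 + (-6) = -21; -21 < -20  ✔
7. U=-15, W=3, Q=10; 1 of them equals 10  ✔
8. W = 3 lies in [1, 3]  ✔
9. U = -15, and -15 ≠ -12  ✔

Constraints 1, 2, 4, and 5 do not hold.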